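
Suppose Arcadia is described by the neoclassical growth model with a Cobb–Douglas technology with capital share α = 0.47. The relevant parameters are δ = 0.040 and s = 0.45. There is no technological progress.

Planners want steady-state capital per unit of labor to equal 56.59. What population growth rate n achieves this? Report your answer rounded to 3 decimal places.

At the steady state, Δk = 0, so s·k^α = (n + δ)·k.
So s / (n + δ) = (k*)^(1−α) = 56.59^0.53 = 8.4909.
Therefore n + δ = s / 8.4909 = 0.45 / 8.4909 = 0.0530, so n = 0.0530 − 0.040 = 0.0130.

n ≈ 0.013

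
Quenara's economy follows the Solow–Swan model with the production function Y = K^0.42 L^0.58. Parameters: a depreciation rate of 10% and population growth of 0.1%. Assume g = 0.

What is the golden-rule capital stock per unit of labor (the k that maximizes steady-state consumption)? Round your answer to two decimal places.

k_gold ≈ 11.67

The golden rule sets f'(k) = n + δ, i.e. α·k^(α−1) = n + δ.
So k^(1−α) = α / (n + δ) = 0.42 / 0.101 = 4.1584.
k_gold = 4.1584^(1/0.58) ≈ 11.6712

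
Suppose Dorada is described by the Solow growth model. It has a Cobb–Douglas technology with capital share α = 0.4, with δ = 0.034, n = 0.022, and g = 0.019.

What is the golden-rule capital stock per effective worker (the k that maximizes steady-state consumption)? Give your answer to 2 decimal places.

k_gold ≈ 16.28

The golden rule sets f'(k) = n + g + δ, i.e. α·k^(α−1) = n + g + δ.
So k^(1−α) = α / (n + g + δ) = 0.4 / 0.075 = 5.3333.
k_gold = 5.3333^(1/0.6) ≈ 16.2802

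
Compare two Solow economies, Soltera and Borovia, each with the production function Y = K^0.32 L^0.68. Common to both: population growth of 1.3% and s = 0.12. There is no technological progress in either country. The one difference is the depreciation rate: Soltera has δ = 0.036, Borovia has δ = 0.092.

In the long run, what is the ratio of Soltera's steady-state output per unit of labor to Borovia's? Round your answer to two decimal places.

Steady-state y* = [s/(n + δ)]^(α/(1−α)), so the ratio is [ (s_S/(n + δ)_S) / (s_B/(n + δ)_B) ]^0.4706.
s_S/(n + δ)_S = 0.12/0.049 = 2.4490; s_B/(n + δ)_B = 0.12/0.105 = 1.1429.
Ratio = (2.4490/1.1429)^0.4706 = 2.1428^0.4706 ≈ 1.4314

ratio ≈ 1.43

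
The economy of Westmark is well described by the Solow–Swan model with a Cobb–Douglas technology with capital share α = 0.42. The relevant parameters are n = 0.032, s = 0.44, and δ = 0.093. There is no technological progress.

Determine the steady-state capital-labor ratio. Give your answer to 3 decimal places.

Steady state requires s·f(k) = (n + δ)·k, i.e. s·k^α = (n + δ)·k.
Rearranging, k^(1−α) = s / (n + δ).
k^0.58 = 0.44 / (0.032 + 0.093) = 0.44 / 0.125 = 3.5200
k* = 3.5200^(1/0.58) ≈ 8.7562

k* = 8.756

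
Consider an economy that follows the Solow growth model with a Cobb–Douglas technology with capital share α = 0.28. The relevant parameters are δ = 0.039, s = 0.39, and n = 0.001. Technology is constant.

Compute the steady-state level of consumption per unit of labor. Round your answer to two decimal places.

Steady state requires s·f(k) = (n + δ)·k, i.e. s·k^α = (n + δ)·k.
Dividing both sides by k: k^(1−α) = s / (n + δ).
k^0.72 = 0.39 / (0.001 + 0.039) = 0.39 / 0.040 = 9.7500
k* = 9.7500^(1/0.72) ≈ 23.6384
y* = (k*)^α = 23.6384^0.28 ≈ 2.4244
c* = (1 − s)·y* = (1 − 0.39) × 2.4244 ≈ 1.4789

c* ≈ 1.48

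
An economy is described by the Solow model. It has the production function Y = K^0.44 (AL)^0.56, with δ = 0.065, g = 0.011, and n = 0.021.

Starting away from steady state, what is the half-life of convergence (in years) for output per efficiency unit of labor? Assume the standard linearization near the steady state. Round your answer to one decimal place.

half-life ≈ 12.8 years

Near the steady state the convergence rate is λ = (1 − α)(n + g + δ).
λ = (1 − 0.44) × 0.097 = 0.56 × 0.097 = 0.05432
Half-life = ln 2 / λ = 0.6931 / 0.05432 ≈ 12.76 years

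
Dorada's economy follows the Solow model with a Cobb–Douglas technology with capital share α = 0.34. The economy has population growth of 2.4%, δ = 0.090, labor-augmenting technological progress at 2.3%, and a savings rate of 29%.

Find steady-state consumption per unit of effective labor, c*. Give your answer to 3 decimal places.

At the steady state, Δk = 0, so s·k^α = (n + g + δ)·k.
Rearranging, k^(1−α) = s / (n + g + δ).
k^0.66 = 0.29 / (0.024 + 0.023 + 0.090) = 0.29 / 0.137 = 2.1168
k* = 2.1168^(1/0.66) ≈ 3.1150
y* = (k*)^α = 3.1150^0.34 ≈ 1.4716
c* = (1 − s)·y* = (1 − 0.29) × 1.4716 ≈ 1.0448

c* ≈ 1.045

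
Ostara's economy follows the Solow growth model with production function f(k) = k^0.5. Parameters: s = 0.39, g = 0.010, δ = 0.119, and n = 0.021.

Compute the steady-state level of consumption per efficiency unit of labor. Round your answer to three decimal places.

At the steady state, Δk = 0, so s·k^α = (n + g + δ)·k.
Dividing both sides by k: k^(1−α) = s / (n + g + δ).
k^0.5 = 0.39 / (0.021 + 0.010 + 0.119) = 0.39 / 0.150 = 2.6000
k* = 2.6000^(1/0.5) ≈ 6.7600
y* = (k*)^α = 6.7600^0.5 ≈ 2.6000
c* = (1 − s)·y* = (1 − 0.39) × 2.6000 ≈ 1.5860

c* = 1.586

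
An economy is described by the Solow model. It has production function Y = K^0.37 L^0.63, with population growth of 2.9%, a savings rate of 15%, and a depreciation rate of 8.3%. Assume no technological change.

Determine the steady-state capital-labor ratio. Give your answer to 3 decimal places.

k* = 1.590

Steady state requires s·f(k) = (n + δ)·k, i.e. s·k^α = (n + δ)·k.
Rearranging, k^(1−α) = s / (n + δ).
k^0.63 = 0.15 / (0.029 + 0.083) = 0.15 / 0.112 = 1.3393
k* = 1.3393^(1/0.63) ≈ 1.5900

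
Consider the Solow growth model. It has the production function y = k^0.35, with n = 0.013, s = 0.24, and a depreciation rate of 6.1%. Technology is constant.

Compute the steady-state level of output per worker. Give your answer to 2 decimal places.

y* ≈ 1.88

At the steady state, Δk = 0, so s·k^α = (n + δ)·k.
Rearranging, k^(1−α) = s / (n + δ).
k^0.65 = 0.24 / (0.013 + 0.061) = 0.24 / 0.074 = 3.2432
k* = 3.2432^(1/0.65) ≈ 6.1110
y* = (k*)^α = 6.1110^0.35 ≈ 1.8843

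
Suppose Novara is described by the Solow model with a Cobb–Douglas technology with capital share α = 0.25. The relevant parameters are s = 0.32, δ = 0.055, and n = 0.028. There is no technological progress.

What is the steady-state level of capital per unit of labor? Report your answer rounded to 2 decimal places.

In steady state, investment equals break-even investment: s·k^α = (n + δ)·k.
Rearranging, k^(1−α) = s / (n + δ).
k^0.75 = 0.32 / (0.028 + 0.055) = 0.32 / 0.083 = 3.8554
k* = 3.8554^(1/0.75) ≈ 6.0454

k* ≈ 6.05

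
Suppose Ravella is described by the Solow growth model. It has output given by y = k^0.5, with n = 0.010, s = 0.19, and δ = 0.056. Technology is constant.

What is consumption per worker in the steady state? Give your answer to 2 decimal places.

c* = 2.33

At the steady state, Δk = 0, so s·k^α = (n + δ)·k.
Dividing both sides by k: k^(1−α) = s / (n + δ).
k^0.5 = 0.19 / (0.010 + 0.056) = 0.19 / 0.066 = 2.8788
k* = 2.8788^(1/0.5) ≈ 8.2875
y* = (k*)^α = 8.2875^0.5 ≈ 2.8788
c* = (1 − s)·y* = (1 − 0.19) × 2.8788 ≈ 2.3318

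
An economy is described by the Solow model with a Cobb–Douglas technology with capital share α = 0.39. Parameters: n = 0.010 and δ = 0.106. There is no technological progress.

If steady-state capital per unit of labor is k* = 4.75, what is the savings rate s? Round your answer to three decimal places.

s ≈ 0.300

At the steady state, Δk = 0, so s·k^α = (n + δ)·k.
So s / (n + δ) = (k*)^(1−α) = 4.75^0.61 = 2.5869.
Therefore s = 2.5869 × (n + δ) = 2.5869 × 0.116 = 0.3001.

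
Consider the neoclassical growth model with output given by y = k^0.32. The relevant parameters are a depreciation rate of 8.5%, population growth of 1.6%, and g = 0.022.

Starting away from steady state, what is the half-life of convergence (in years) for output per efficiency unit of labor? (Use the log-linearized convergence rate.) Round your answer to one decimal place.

Near the steady state the convergence rate is λ = (1 − α)(n + g + δ).
λ = (1 − 0.32) × 0.123 = 0.68 × 0.123 = 0.08364
Half-life = ln 2 / λ = 0.6931 / 0.08364 ≈ 8.29 years

t_½ ≈ 8.3 years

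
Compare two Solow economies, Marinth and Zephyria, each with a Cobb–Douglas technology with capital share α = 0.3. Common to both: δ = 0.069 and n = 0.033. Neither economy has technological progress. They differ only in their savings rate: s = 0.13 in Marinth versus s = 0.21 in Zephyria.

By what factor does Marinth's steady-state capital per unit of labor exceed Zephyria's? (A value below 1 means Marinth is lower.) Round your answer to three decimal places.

Steady-state k* = [s/(n + δ)]^(1/(1−α)), so the ratio is [ (s_M/(n + δ)_M) / (s_Z/(n + δ)_Z) ]^1.4286.
s_M/(n + δ)_M = 0.13/0.102 = 1.2745; s_Z/(n + δ)_Z = 0.21/0.102 = 2.0588.
Ratio = (1.2745/2.0588)^1.4286 = 0.6190^1.4286 ≈ 0.5040

ratio ≈ 0.504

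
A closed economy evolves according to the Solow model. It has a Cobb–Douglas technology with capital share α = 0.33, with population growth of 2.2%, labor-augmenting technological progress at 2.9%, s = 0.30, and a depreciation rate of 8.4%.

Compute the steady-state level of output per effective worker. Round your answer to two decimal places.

Steady state requires s·f(k) = (n + g + δ)·k, i.e. s·k^α = (n + g + δ)·k.
Dividing both sides by k: k^(1−α) = s / (n + g + δ).
k^0.67 = 0.30 / (0.022 + 0.029 + 0.084) = 0.30 / 0.135 = 2.2222
k* = 2.2222^(1/0.67) ≈ 3.2930
y* = (k*)^α = 3.2930^0.33 ≈ 1.4819

y* ≈ 1.48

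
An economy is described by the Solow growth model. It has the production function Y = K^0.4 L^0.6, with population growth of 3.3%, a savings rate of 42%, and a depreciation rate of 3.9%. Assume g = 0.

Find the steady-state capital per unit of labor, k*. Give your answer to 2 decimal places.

In steady state, investment equals break-even investment: s·k^α = (n + δ)·k.
Dividing both sides by k: k^(1−α) = s / (n + δ).
k^0.6 = 0.42 / (0.033 + 0.039) = 0.42 / 0.072 = 5.8333
k* = 5.8333^(1/0.6) ≈ 18.9027

k* = 18.90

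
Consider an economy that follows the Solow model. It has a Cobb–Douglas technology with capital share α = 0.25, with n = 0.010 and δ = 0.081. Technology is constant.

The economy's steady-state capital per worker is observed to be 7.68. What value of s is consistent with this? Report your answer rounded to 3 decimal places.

s ≈ 0.420

Steady state requires s·f(k) = (n + δ)·k, i.e. s·k^α = (n + δ)·k.
So s / (n + δ) = (k*)^(1−α) = 7.68^0.75 = 4.6134.
Therefore s = 4.6134 × (n + δ) = 4.6134 × 0.091 = 0.4198.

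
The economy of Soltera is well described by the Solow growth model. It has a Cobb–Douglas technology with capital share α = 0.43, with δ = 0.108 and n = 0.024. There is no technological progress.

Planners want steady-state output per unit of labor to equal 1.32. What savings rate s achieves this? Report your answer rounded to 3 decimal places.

Steady state requires s·f(k) = (n + δ)·k, i.e. s·k^α = (n + δ)·k.
Since y* = [s/(n + δ)]^(α/(1−α)), we have s/(n + δ) = (y*)^((1−α)/α) = 1.32^1.3256 = 1.4449.
Therefore s = 1.4449 × (n + δ) = 1.4449 × 0.132 = 0.1907.

s ≈ 0.191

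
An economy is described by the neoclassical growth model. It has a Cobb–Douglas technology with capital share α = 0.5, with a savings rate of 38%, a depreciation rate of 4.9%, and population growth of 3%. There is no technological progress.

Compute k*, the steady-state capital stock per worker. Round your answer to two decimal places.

In steady state, investment equals break-even investment: s·k^α = (n + δ)·k.
Dividing both sides by k: k^(1−α) = s / (n + δ).
k^0.5 = 0.38 / (0.030 + 0.049) = 0.38 / 0.079 = 4.8101
k* = 4.8101^(1/0.5) ≈ 23.1371

k* ≈ 23.14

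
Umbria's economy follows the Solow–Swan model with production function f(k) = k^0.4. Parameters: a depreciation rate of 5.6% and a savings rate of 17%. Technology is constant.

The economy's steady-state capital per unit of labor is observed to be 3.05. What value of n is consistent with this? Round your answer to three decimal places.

n ≈ 0.031

At the steady state, Δk = 0, so s·k^α = (n + δ)·k.
So s / (n + δ) = (k*)^(1−α) = 3.05^0.6 = 1.9524.
Therefore n + δ = s / 1.9524 = 0.17 / 1.9524 = 0.0871, so n = 0.0871 − 0.056 = 0.0311.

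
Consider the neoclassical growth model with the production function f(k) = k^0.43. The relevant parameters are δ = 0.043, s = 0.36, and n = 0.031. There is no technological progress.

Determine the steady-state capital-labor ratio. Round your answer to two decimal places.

k* ≈ 16.05

In steady state, investment equals break-even investment: s·k^α = (n + δ)·k.
Rearranging, k^(1−α) = s / (n + δ).
k^0.57 = 0.36 / (0.031 + 0.043) = 0.36 / 0.074 = 4.8649
k* = 4.8649^(1/0.57) ≈ 16.0470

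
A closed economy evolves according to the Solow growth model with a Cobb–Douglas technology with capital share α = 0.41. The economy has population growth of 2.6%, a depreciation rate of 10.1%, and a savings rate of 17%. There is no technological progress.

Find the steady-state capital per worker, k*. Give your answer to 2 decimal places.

In steady state, investment equals break-even investment: s·k^α = (n + δ)·k.
Dividing both sides by k: k^(1−α) = s / (n + δ).
k^0.59 = 0.17 / (0.026 + 0.101) = 0.17 / 0.127 = 1.3386
k* = 1.3386^(1/0.59) ≈ 1.6393

k* = 1.64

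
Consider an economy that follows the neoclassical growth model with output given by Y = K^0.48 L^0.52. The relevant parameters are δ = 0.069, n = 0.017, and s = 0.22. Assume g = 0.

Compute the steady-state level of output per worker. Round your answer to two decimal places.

At the steady state, Δk = 0, so s·k^α = (n + δ)·k.
Dividing both sides by k: k^(1−α) = s / (n + δ).
k^0.52 = 0.22 / (0.017 + 0.069) = 0.22 / 0.086 = 2.5581
k* = 2.5581^(1/0.52) ≈ 6.0877
y* = (k*)^α = 6.0877^0.48 ≈ 2.3798

y* ≈ 2.38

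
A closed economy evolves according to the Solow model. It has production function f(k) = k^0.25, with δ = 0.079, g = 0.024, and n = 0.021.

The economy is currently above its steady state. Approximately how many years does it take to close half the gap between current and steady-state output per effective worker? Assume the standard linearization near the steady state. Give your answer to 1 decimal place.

Near the steady state the convergence rate is λ = (1 − α)(n + g + δ).
λ = (1 − 0.25) × 0.124 = 0.75 × 0.124 = 0.0930
Half-life = ln 2 / λ = 0.6931 / 0.0930 ≈ 7.45 years

half-life ≈ 7.5 years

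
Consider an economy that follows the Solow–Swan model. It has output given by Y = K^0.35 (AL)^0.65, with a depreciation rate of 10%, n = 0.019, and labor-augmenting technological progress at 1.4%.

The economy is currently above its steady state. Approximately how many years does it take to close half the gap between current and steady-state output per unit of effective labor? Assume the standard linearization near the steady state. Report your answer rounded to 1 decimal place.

t_½ ≈ 8.0 years

Near the steady state the convergence rate is λ = (1 − α)(n + g + δ).
λ = (1 − 0.35) × 0.133 = 0.65 × 0.133 = 0.08645
Half-life = ln 2 / λ = 0.6931 / 0.08645 ≈ 8.02 years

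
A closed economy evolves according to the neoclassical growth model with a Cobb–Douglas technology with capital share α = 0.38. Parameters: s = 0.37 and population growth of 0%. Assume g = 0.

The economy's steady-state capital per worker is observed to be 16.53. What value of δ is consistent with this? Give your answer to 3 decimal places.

At the steady state, Δk = 0, so s·k^α = (n + δ)·k.
So s / (n + δ) = (k*)^(1−α) = 16.53^0.62 = 5.6928.
Therefore n + δ = s / 5.6928 = 0.37 / 5.6928 = 0.0650, so δ = 0.0650 − 0.000 = 0.0650.

δ ≈ 0.065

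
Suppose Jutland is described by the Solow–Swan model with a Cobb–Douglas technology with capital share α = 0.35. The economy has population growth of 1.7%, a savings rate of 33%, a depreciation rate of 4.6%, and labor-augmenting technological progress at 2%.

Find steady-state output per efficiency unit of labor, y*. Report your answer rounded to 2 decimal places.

In steady state, investment equals break-even investment: s·k^α = (n + g + δ)·k.
Dividing both sides by k: k^(1−α) = s / (n + g + δ).
k^0.65 = 0.33 / (0.017 + 0.020 + 0.046) = 0.33 / 0.083 = 3.9759
k* = 3.9759^(1/0.65) ≈ 8.3600
y* = (k*)^α = 8.3600^0.35 ≈ 2.1027

y* = 2.10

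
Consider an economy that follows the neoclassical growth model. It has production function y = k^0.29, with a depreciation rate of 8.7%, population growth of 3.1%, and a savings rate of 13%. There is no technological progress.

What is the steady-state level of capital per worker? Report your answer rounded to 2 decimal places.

k* = 1.15

At the steady state, Δk = 0, so s·k^α = (n + δ)·k.
Dividing both sides by k: k^(1−α) = s / (n + δ).
k^0.71 = 0.13 / (0.031 + 0.087) = 0.13 / 0.118 = 1.1017
k* = 1.1017^(1/0.71) ≈ 1.1462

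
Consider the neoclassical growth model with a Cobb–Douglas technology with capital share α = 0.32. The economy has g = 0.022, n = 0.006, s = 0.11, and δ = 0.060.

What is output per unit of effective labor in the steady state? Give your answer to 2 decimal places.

y* ≈ 1.11

At the steady state, Δk = 0, so s·k^α = (n + g + δ)·k.
Dividing both sides by k: k^(1−α) = s / (n + g + δ).
k^0.68 = 0.11 / (0.006 + 0.022 + 0.060) = 0.11 / 0.088 = 1.2500
k* = 1.2500^(1/0.68) ≈ 1.3884
y* = (k*)^α = 1.3884^0.32 ≈ 1.1107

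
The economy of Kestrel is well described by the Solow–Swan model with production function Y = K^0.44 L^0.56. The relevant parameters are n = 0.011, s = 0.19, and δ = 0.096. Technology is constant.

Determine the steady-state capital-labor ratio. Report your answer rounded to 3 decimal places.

In steady state, investment equals break-even investment: s·k^α = (n + δ)·k.
Dividing both sides by k: k^(1−α) = s / (n + δ).
k^0.56 = 0.19 / (0.011 + 0.096) = 0.19 / 0.107 = 1.7757
k* = 1.7757^(1/0.56) ≈ 2.7881

k* = 2.788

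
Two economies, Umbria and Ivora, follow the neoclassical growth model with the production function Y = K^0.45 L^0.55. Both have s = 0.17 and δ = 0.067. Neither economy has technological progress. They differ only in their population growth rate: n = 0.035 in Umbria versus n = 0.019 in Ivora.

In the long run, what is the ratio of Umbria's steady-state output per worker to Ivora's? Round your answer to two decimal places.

Steady-state y* = [s/(n + δ)]^(α/(1−α)), so the ratio is [ (s_U/(n + δ)_U) / (s_I/(n + δ)_I) ]^0.8182.
s_U/(n + δ)_U = 0.17/0.102 = 1.6667; s_I/(n + δ)_I = 0.17/0.086 = 1.9767.
Ratio = (1.6667/1.9767)^0.8182 = 0.8432^0.8182 ≈ 0.8698

y*_U / y*_I ≈ 0.87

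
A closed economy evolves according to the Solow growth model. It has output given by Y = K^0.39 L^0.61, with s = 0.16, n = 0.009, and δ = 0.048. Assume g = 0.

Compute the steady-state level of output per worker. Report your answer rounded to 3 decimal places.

y* = 1.935

At the steady state, Δk = 0, so s·k^α = (n + δ)·k.
Dividing both sides by k: k^(1−α) = s / (n + δ).
k^0.61 = 0.16 / (0.009 + 0.048) = 0.16 / 0.057 = 2.8070
k* = 2.8070^(1/0.61) ≈ 5.4303
y* = (k*)^α = 5.4303^0.39 ≈ 1.9346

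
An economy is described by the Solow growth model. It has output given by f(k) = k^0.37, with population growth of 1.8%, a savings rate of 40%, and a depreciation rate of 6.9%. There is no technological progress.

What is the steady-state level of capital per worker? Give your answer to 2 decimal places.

k* ≈ 11.26

In steady state, investment equals break-even investment: s·k^α = (n + δ)·k.
Dividing both sides by k: k^(1−α) = s / (n + δ).
k^0.63 = 0.40 / (0.018 + 0.069) = 0.40 / 0.087 = 4.5977
k* = 4.5977^(1/0.63) ≈ 11.2629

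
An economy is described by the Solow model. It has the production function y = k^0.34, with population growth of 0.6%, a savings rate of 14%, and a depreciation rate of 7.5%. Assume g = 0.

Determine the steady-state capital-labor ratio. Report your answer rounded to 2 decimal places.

k* ≈ 2.29

At the steady state, Δk = 0, so s·k^α = (n + δ)·k.
Dividing both sides by k: k^(1−α) = s / (n + δ).
k^0.66 = 0.14 / (0.006 + 0.075) = 0.14 / 0.081 = 1.7284
k* = 1.7284^(1/0.66) ≈ 2.2912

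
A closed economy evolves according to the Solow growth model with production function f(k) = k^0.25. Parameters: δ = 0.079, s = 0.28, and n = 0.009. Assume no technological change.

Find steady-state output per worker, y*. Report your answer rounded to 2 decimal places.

y* = 1.47

In steady state, investment equals break-even investment: s·k^α = (n + δ)·k.
Dividing both sides by k: k^(1−α) = s / (n + δ).
k^0.75 = 0.28 / (0.009 + 0.079) = 0.28 / 0.088 = 3.1818
k* = 3.1818^(1/0.75) ≈ 4.6798
y* = (k*)^α = 4.6798^0.25 ≈ 1.4708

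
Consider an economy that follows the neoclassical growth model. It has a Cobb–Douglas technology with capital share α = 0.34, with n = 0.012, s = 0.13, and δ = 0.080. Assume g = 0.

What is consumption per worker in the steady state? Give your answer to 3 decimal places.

c* ≈ 1.040

At the steady state, Δk = 0, so s·k^α = (n + δ)·k.
Rearranging, k^(1−α) = s / (n + δ).
k^0.66 = 0.13 / (0.012 + 0.080) = 0.13 / 0.092 = 1.4130
k* = 1.4130^(1/0.66) ≈ 1.6884
y* = (k*)^α = 1.6884^0.34 ≈ 1.1949
c* = (1 − s)·y* = (1 − 0.13) × 1.1949 ≈ 1.0396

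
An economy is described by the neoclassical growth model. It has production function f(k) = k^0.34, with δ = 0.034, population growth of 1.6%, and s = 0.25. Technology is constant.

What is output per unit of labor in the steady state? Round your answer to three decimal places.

At the steady state, Δk = 0, so s·k^α = (n + δ)·k.
Rearranging, k^(1−α) = s / (n + δ).
k^0.66 = 0.25 / (0.016 + 0.034) = 0.25 / 0.050 = 5.0000
k* = 5.0000^(1/0.66) ≈ 11.4563
y* = (k*)^α = 11.4563^0.34 ≈ 2.2913

y* = 2.291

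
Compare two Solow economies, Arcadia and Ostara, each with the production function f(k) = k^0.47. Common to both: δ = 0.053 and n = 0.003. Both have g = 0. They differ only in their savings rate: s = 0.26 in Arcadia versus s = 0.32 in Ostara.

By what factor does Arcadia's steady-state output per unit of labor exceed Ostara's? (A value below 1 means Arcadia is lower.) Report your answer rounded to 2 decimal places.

Steady-state y* = [s/(n + δ)]^(α/(1−α)), so the ratio is [ (s_A/(n + δ)_A) / (s_O/(n + δ)_O) ]^0.8868.
s_A/(n + δ)_A = 0.26/0.056 = 4.6429; s_O/(n + δ)_O = 0.32/0.056 = 5.7143.
Ratio = (4.6429/5.7143)^0.8868 = 0.8125^0.8868 ≈ 0.8318

y*_A / y*_O ≈ 0.83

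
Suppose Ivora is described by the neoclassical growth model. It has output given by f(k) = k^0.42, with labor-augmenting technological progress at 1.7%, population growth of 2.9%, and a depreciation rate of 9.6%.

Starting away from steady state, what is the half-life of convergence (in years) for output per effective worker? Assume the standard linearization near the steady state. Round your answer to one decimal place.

Near the steady state the convergence rate is λ = (1 − α)(n + g + δ).
λ = (1 − 0.42) × 0.142 = 0.58 × 0.142 = 0.08236
Half-life = ln 2 / λ = 0.6931 / 0.08236 ≈ 8.42 years

half-life ≈ 8.4 years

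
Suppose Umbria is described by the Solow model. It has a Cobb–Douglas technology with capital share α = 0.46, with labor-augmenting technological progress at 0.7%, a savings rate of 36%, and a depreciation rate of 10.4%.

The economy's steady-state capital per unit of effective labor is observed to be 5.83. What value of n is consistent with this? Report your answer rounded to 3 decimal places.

Steady state requires s·f(k) = (n + g + δ)·k, i.e. s·k^α = (n + g + δ)·k.
So s / (n + g + δ) = (k*)^(1−α) = 5.83^0.54 = 2.5910.
Therefore n + g + δ = s / 2.5910 = 0.36 / 2.5910 = 0.1389, so n = 0.1389 − 0.111 = 0.0279.

n ≈ 0.028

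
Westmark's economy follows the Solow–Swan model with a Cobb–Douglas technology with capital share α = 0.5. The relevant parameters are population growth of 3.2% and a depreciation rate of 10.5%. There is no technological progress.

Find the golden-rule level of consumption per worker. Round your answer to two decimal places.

c_gold ≈ 1.82

At the golden rule, f'(k) = n + δ, so α·k^(α−1) = n + δ and k_gold = (α/(n + δ))^(1/(1−α)).
k_gold = (0.5/0.137)^(1/0.5) = 3.6496^2 ≈ 13.3196
c_gold = f(k_gold) − (n + δ)·k_gold = 3.6496 − 0.137×13.3196 ≈ 1.8248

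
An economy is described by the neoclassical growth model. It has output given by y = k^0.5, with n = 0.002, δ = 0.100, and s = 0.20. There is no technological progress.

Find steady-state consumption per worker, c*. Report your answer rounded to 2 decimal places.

Steady state requires s·f(k) = (n + δ)·k, i.e. s·k^α = (n + δ)·k.
Dividing both sides by k: k^(1−α) = s / (n + δ).
k^0.5 = 0.20 / (0.002 + 0.100) = 0.20 / 0.102 = 1.9608
k* = 1.9608^(1/0.5) ≈ 3.8447
y* = (k*)^α = 3.8447^0.5 ≈ 1.9608
c* = (1 − s)·y* = (1 − 0.20) × 1.9608 ≈ 1.5686

c* ≈ 1.57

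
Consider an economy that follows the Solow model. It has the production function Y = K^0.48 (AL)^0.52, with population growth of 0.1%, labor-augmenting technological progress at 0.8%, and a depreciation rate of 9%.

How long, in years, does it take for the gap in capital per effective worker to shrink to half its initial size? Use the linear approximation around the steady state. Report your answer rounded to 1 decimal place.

Near the steady state the convergence rate is λ = (1 − α)(n + g + δ).
λ = (1 − 0.48) × 0.099 = 0.52 × 0.099 = 0.05148
Half-life = ln 2 / λ = 0.6931 / 0.05148 ≈ 13.46 years

t_½ ≈ 13.5 years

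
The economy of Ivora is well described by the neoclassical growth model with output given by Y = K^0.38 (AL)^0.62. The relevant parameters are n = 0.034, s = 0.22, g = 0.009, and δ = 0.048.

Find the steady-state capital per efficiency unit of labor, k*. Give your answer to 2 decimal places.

At the steady state, Δk = 0, so s·k^α = (n + g + δ)·k.
Dividing both sides by k: k^(1−α) = s / (n + g + δ).
k^0.62 = 0.22 / (0.034 + 0.009 + 0.048) = 0.22 / 0.091 = 2.4176
k* = 2.4176^(1/0.62) ≈ 4.1530

k* = 4.15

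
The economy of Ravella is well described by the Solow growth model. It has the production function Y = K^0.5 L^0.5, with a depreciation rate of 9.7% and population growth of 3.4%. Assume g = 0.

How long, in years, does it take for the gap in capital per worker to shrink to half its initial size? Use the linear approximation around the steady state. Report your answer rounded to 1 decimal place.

Near the steady state the convergence rate is λ = (1 − α)(n + δ).
λ = (1 − 0.5) × 0.131 = 0.5 × 0.131 = 0.0655
Half-life = ln 2 / λ = 0.6931 / 0.0655 ≈ 10.58 years

t_½ ≈ 10.6 years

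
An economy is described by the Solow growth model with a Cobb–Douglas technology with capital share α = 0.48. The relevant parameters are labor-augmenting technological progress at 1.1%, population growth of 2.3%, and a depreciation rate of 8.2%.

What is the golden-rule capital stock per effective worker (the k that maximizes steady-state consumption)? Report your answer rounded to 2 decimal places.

The golden rule sets f'(k) = n + g + δ, i.e. α·k^(α−1) = n + g + δ.
So k^(1−α) = α / (n + g + δ) = 0.48 / 0.116 = 4.1379.
k_gold = 4.1379^(1/0.52) ≈ 15.3502

k_gold ≈ 15.35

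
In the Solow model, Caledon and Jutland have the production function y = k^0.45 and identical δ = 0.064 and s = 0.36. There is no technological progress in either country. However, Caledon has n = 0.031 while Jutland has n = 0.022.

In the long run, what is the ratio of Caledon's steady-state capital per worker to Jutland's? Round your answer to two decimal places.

Steady-state k* = [s/(n + δ)]^(1/(1−α)), so the ratio is [ (s_C/(n + δ)_C) / (s_J/(n + δ)_J) ]^1.8182.
s_C/(n + δ)_C = 0.36/0.095 = 3.7895; s_J/(n + δ)_J = 0.36/0.086 = 4.1860.
Ratio = (3.7895/4.1860)^1.8182 = 0.9053^1.8182 ≈ 0.8345

k*_C / k*_J ≈ 0.83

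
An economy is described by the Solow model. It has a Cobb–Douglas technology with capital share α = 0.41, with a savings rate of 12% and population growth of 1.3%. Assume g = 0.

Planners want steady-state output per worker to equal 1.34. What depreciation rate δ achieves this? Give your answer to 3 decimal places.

δ ≈ 0.066

At the steady state, Δk = 0, so s·k^α = (n + δ)·k.
Since y* = [s/(n + δ)]^(α/(1−α)), we have s/(n + δ) = (y*)^((1−α)/α) = 1.34^1.439 = 1.5237.
Therefore n + δ = s / 1.5237 = 0.12 / 1.5237 = 0.0788, so δ = 0.0788 − 0.013 = 0.0658.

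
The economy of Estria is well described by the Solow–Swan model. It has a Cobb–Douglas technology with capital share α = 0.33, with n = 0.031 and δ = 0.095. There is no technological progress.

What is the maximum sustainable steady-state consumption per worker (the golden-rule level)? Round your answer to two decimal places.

c_gold ≈ 1.08

At the golden rule, f'(k) = n + δ, so α·k^(α−1) = n + δ and k_gold = (α/(n + δ))^(1/(1−α)).
k_gold = (0.33/0.126)^(1/0.67) = 2.6190^1.4925 ≈ 4.2079
c_gold = f(k_gold) − (n + δ)·k_gold = 1.6067 − 0.126×4.2079 ≈ 1.0765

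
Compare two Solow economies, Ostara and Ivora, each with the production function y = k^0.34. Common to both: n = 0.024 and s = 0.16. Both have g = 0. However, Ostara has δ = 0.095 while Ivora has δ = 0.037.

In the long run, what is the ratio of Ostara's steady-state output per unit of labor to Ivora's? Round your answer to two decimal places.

y*_O / y*_I ≈ 0.71

Steady-state y* = [s/(n + δ)]^(α/(1−α)), so the ratio is [ (s_O/(n + δ)_O) / (s_I/(n + δ)_I) ]^0.5152.
s_O/(n + δ)_O = 0.16/0.119 = 1.3445; s_I/(n + δ)_I = 0.16/0.061 = 2.6230.
Ratio = (1.3445/2.6230)^0.5152 = 0.5126^0.5152 ≈ 0.7087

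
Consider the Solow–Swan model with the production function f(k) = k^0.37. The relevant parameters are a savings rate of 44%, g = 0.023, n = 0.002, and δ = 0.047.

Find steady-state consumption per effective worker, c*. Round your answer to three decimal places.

At the steady state, Δk = 0, so s·k^α = (n + g + δ)·k.
Dividing both sides by k: k^(1−α) = s / (n + g + δ).
k^0.63 = 0.44 / (0.002 + 0.023 + 0.047) = 0.44 / 0.072 = 6.1111
k* = 6.1111^(1/0.63) ≈ 17.6933
y* = (k*)^α = 17.6933^0.37 ≈ 2.8953
c* = (1 − s)·y* = (1 − 0.44) × 2.8953 ≈ 1.6214

c* = 1.621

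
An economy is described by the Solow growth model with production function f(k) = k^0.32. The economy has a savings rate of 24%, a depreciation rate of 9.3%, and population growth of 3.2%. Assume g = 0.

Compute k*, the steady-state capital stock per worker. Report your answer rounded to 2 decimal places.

In steady state, investment equals break-even investment: s·k^α = (n + δ)·k.
Rearranging, k^(1−α) = s / (n + δ).
k^0.68 = 0.24 / (0.032 + 0.093) = 0.24 / 0.125 = 1.9200
k* = 1.9200^(1/0.68) ≈ 2.6099

k* ≈ 2.61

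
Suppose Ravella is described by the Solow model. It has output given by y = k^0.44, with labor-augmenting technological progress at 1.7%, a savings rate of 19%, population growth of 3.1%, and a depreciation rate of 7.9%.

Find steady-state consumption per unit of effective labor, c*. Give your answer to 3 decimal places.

Steady state requires s·f(k) = (n + g + δ)·k, i.e. s·k^α = (n + g + δ)·k.
Rearranging, k^(1−α) = s / (n + g + δ).
k^0.56 = 0.19 / (0.031 + 0.017 + 0.079) = 0.19 / 0.127 = 1.4961
k* = 1.4961^(1/0.56) ≈ 2.0532
y* = (k*)^α = 2.0532^0.44 ≈ 1.3724
c* = (1 − s)·y* = (1 − 0.19) × 1.3724 ≈ 1.1116

c* ≈ 1.112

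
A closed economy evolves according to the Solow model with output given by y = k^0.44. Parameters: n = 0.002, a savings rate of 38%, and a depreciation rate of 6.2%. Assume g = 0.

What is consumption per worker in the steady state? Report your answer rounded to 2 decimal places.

In steady state, investment equals break-even investment: s·k^α = (n + δ)·k.
Rearranging, k^(1−α) = s / (n + δ).
k^0.56 = 0.38 / (0.002 + 0.062) = 0.38 / 0.064 = 5.9375
k* = 5.9375^(1/0.56) ≈ 24.0677
y* = (k*)^α = 24.0677^0.44 ≈ 4.0535
c* = (1 − s)·y* = (1 − 0.38) × 4.0535 ≈ 2.5132

c* = 2.51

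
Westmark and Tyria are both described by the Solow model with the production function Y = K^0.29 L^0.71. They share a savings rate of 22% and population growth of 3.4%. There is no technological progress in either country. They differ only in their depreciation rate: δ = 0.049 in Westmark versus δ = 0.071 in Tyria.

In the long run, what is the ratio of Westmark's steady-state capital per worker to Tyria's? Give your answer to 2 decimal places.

k*_W / k*_T ≈ 1.39

Steady-state k* = [s/(n + δ)]^(1/(1−α)), so the ratio is [ (s_W/(n + δ)_W) / (s_T/(n + δ)_T) ]^1.4085.
s_W/(n + δ)_W = 0.22/0.083 = 2.6506; s_T/(n + δ)_T = 0.22/0.105 = 2.0952.
Ratio = (2.6506/2.0952)^1.4085 = 1.2651^1.4085 ≈ 1.3927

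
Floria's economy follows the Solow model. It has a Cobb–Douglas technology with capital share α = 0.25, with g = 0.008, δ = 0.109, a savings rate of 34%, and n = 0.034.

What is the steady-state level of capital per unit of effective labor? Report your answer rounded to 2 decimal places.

In steady state, investment equals break-even investment: s·k^α = (n + g + δ)·k.
Rearranging, k^(1−α) = s / (n + g + δ).
k^0.75 = 0.34 / (0.034 + 0.008 + 0.109) = 0.34 / 0.151 = 2.2517
k* = 2.2517^(1/0.75) ≈ 2.9513

k* ≈ 2.95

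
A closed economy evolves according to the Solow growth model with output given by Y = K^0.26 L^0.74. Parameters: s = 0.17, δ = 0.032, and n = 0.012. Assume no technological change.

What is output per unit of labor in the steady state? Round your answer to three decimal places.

At the steady state, Δk = 0, so s·k^α = (n + δ)·k.
Dividing both sides by k: k^(1−α) = s / (n + δ).
k^0.74 = 0.17 / (0.012 + 0.032) = 0.17 / 0.044 = 3.8636
k* = 3.8636^(1/0.74) ≈ 6.2120
y* = (k*)^α = 6.2120^0.26 ≈ 1.6078

y* ≈ 1.608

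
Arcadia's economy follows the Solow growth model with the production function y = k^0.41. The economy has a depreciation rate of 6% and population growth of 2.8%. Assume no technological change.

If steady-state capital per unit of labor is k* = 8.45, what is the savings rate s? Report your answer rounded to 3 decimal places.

s ≈ 0.310

Steady state requires s·f(k) = (n + δ)·k, i.e. s·k^α = (n + δ)·k.
So s / (n + δ) = (k*)^(1−α) = 8.45^0.59 = 3.5225.
Therefore s = 3.5225 × (n + δ) = 3.5225 × 0.088 = 0.3100.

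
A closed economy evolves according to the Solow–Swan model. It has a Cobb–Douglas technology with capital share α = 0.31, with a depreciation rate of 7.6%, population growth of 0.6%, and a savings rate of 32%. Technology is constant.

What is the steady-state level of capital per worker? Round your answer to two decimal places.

k* = 7.19

At the steady state, Δk = 0, so s·k^α = (n + δ)·k.
Dividing both sides by k: k^(1−α) = s / (n + δ).
k^0.69 = 0.32 / (0.006 + 0.076) = 0.32 / 0.082 = 3.9024
k* = 3.9024^(1/0.69) ≈ 7.1945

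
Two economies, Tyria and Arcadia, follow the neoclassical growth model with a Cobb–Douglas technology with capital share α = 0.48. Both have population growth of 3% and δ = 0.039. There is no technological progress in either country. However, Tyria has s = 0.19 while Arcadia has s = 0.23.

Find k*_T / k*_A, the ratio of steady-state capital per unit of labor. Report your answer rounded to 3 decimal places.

Steady-state k* = [s/(n + δ)]^(1/(1−α)), so the ratio is [ (s_T/(n + δ)_T) / (s_A/(n + δ)_A) ]^1.9231.
s_T/(n + δ)_T = 0.19/0.069 = 2.7536; s_A/(n + δ)_A = 0.23/0.069 = 3.3333.
Ratio = (2.7536/3.3333)^1.9231 = 0.8261^1.9231 ≈ 0.6925

k*_T / k*_A ≈ 0.693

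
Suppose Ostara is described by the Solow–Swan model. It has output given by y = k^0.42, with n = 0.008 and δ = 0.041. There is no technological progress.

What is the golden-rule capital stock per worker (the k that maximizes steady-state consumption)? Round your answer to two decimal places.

The golden rule sets f'(k) = n + δ, i.e. α·k^(α−1) = n + δ.
So k^(1−α) = α / (n + δ) = 0.42 / 0.049 = 8.5714.
k_gold = 8.5714^(1/0.58) ≈ 40.6172

k_gold ≈ 40.62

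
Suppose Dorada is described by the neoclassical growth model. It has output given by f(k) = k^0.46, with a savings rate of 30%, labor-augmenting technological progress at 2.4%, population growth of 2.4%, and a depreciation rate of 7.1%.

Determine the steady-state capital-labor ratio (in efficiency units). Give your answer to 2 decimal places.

k* = 5.54

At the steady state, Δk = 0, so s·k^α = (n + g + δ)·k.
Dividing both sides by k: k^(1−α) = s / (n + g + δ).
k^0.54 = 0.30 / (0.024 + 0.024 + 0.071) = 0.30 / 0.119 = 2.5210
k* = 2.5210^(1/0.54) ≈ 5.5418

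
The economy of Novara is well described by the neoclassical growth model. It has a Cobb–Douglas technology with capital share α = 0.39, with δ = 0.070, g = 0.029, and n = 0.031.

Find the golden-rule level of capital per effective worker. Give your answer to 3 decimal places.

k_gold ≈ 6.056

The golden rule sets f'(k) = n + g + δ, i.e. α·k^(α−1) = n + g + δ.
So k^(1−α) = α / (n + g + δ) = 0.39 / 0.130 = 3.0000.
k_gold = 3.0000^(1/0.61) ≈ 6.0557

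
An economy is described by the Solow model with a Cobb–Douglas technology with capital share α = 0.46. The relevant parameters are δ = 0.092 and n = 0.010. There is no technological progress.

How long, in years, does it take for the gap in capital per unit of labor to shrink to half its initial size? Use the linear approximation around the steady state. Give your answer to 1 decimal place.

t_½ ≈ 12.6 years

Near the steady state the convergence rate is λ = (1 − α)(n + δ).
λ = (1 − 0.46) × 0.102 = 0.54 × 0.102 = 0.05508
Half-life = ln 2 / λ = 0.6931 / 0.05508 ≈ 12.58 years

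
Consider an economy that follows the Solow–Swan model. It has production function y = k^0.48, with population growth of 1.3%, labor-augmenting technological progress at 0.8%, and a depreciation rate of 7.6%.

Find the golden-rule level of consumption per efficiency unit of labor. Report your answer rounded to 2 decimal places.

c_gold ≈ 2.28

At the golden rule, f'(k) = n + g + δ, so α·k^(α−1) = n + g + δ and k_gold = (α/(n + g + δ))^(1/(1−α)).
k_gold = (0.48/0.097)^(1/0.52) = 4.9485^1.9231 ≈ 21.6542
c_gold = f(k_gold) − (n + g + δ)·k_gold = 4.3758 − 0.097×21.6542 ≈ 2.2753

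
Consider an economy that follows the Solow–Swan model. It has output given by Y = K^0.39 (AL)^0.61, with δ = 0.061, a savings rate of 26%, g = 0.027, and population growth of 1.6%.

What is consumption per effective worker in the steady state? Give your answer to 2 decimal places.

Steady state requires s·f(k) = (n + g + δ)·k, i.e. s·k^α = (n + g + δ)·k.
Rearranging, k^(1−α) = s / (n + g + δ).
k^0.61 = 0.26 / (0.016 + 0.027 + 0.061) = 0.26 / 0.104 = 2.5000
k* = 2.5000^(1/0.61) ≈ 4.4912
y* = (k*)^α = 4.4912^0.39 ≈ 1.7965
c* = (1 − s)·y* = (1 − 0.26) × 1.7965 ≈ 1.3294

c* = 1.33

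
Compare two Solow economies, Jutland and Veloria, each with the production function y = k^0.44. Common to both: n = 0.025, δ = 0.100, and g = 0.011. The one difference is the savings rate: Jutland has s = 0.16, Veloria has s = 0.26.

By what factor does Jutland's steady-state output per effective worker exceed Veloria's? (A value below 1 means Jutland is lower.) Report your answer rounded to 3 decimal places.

y*_J / y*_V ≈ 0.683

Steady-state y* = [s/(n + g + δ)]^(α/(1−α)), so the ratio is [ (s_J/(n + g + δ)_J) / (s_V/(n + g + δ)_V) ]^0.7857.
s_J/(n + g + δ)_J = 0.16/0.136 = 1.1765; s_V/(n + g + δ)_V = 0.26/0.136 = 1.9118.
Ratio = (1.1765/1.9118)^0.7857 = 0.6154^0.7857 ≈ 0.6829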